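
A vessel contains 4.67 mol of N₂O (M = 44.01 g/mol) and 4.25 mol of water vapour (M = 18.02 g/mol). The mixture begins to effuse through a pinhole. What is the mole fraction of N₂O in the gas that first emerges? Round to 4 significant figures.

Rate_i ∝ x_i/√M_i (Graham's law weighted by mole fraction), so the effusate composition follows n_i/√M_i.
Mole fraction of N₂O in the effusate = (n_N₂O/√M_N₂O) / (n_N₂O/√M_N₂O + n_H₂O/√M_H₂O)
= (4.67/√44.01) / (4.67/√44.01 + 4.25/√18.02) = 0.7039/(0.7039 + 1.001) = 0.4128.

0.4128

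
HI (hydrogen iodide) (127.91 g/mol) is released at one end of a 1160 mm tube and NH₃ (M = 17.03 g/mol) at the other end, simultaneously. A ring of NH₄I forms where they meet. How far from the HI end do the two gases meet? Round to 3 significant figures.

310 mm

The fronts meet when d_HI + d_NH₃ = L with d_HI/d_NH₃ = √(M_NH₃/M_HI) (Graham's law). Here √(M_NH₃/M_HI) = √(17.03/127.91) = 0.3649.
With d_HI + d_NH₃ = 1160 mm, d_NH₃ = 1160/(1 + 0.3649) = 849.9 mm.
d_HI = 1160 − 849.9 = 310 mm.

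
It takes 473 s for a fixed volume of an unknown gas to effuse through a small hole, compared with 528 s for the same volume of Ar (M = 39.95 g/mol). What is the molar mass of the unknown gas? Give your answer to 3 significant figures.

Since effusion rate ∝ 1/√M, t_X/t_Ar = √(M_X/M_Ar).
473/528 = 0.8958 = √(M_X/39.95)
M_X = 39.95 × 0.8958² = 39.95 × 0.8025 = 32.1 g/mol

32.1 g/mol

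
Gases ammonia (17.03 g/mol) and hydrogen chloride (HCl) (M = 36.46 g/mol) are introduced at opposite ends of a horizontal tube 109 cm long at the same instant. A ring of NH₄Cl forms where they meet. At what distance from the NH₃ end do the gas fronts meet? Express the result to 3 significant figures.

In equal time, each gas travels a distance ∝ its rate ∝ 1/√M, so d_NH₃/d_HCl = √(M_HCl/M_NH₃) = √(36.46/17.03) = 1.463.
With d_NH₃ + d_HCl = 109 cm, d_HCl = 109/(1 + 1.463) = 44.25 cm.
d_NH₃ = 109 − 44.25 = 64.7 cm.

64.7 cm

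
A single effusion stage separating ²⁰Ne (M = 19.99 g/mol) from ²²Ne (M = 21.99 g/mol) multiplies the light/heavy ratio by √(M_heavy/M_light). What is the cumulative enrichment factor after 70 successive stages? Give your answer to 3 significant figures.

28.1

Each stage multiplies the ratio by α = √(21.99/19.99), so after 70 stages the overall factor is α^70 = (21.99/19.99)^(70/2).
= 1.10005^35 = 28.1.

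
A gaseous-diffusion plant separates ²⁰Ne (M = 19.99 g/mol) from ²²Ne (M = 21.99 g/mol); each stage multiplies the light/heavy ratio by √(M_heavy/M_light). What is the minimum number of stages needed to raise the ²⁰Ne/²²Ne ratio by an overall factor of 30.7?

72

Single-stage factor α = √(21.99/19.99), so ln α = ½ ln(1.10005) = 0.04768.
Need α^N ≥ 30.7 ⇒ N ≥ ln(30.7) / ln α = 3.424 / 0.04768 = 71.82.
So at least 72 stages are needed.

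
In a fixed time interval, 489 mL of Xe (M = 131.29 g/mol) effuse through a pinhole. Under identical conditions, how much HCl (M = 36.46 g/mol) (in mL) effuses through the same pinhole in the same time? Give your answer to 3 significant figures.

928 mL

Using Graham's law: rate_HCl/rate_Xe = √(M_Xe/M_HCl) = √(131.29/36.46) = √3.601 = 1.898.
So the volume for HCl is 489 × 1.898 = 928 mL.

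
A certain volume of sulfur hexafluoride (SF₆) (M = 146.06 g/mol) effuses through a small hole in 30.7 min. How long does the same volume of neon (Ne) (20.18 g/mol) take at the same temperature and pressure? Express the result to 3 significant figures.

Using Graham's law: t_Ne/t_SF₆ = √(M_Ne/M_SF₆) = √(20.18/146.06) = √0.1382 = 0.3717.
So the time for Ne is 30.7 × 0.3717 = 11.4 min.

11.4 min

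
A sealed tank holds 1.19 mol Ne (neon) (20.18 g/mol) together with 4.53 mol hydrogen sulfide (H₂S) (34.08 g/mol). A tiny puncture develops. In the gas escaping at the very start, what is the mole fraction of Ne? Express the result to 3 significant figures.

0.254

The effusion rate of species i is ∝ p_i/√M_i ∝ n_i/√M_i.
So x_Ne in the escaping gas = (n_Ne/√M_Ne) / Σ(n_i/√M_i)
= (1.19/√20.18) / (1.19/√20.18 + 4.53/√34.08) = 0.2649/(0.2649 + 0.7760) = 0.254.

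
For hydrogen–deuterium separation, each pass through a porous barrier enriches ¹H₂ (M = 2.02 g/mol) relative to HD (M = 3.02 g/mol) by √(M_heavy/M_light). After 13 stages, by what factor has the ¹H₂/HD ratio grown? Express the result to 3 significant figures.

13.7

The single-stage factor is √(M_heavy/M_light), so 13 stages give [√(3.02/2.02)]^13 = (3.02/2.02)^(13/2).
= 1.49505^(13/2) = 13.7.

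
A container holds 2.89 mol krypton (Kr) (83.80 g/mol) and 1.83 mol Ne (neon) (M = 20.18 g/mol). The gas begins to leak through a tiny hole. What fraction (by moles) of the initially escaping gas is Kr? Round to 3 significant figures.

0.437

Effusion rate of each component ∝ n_i/√M_i (partial pressure × 1/√M).
x_Kr(eff) = (n_Kr/√M_Kr) / (n_Kr/√M_Kr + n_Ne/√M_Ne)
= (2.89/√83.80) / (2.89/√83.80 + 1.83/√20.18) = 0.3157/(0.3157 + 0.4074) = 0.437.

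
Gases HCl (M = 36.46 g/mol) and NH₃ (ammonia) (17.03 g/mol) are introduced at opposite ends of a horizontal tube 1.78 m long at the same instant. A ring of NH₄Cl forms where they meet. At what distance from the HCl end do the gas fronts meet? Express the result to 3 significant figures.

0.723 m

The fronts meet when d_HCl + d_NH₃ = L with d_HCl/d_NH₃ = √(M_NH₃/M_HCl) (Graham's law). Here √(M_NH₃/M_HCl) = √(17.03/36.46) = 0.6834.
With d_HCl + d_NH₃ = 1.78 m, d_NH₃ = 1.78/(1 + 0.6834) = 1.057 m.
d_HCl = 1.78 − 1.057 = 0.723 m.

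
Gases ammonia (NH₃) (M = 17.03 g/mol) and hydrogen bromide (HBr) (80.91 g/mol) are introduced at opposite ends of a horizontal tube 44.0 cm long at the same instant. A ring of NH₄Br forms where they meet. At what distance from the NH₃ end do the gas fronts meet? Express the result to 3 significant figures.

30.2 cm

Distances travelled in equal time are proportional to diffusion rates, so d_NH₃/d_HBr = √(M_HBr/M_NH₃) = √(80.91/17.03) = 2.180.
With d_NH₃ + d_HBr = 44.0 cm, d_HBr = 44.0/(1 + 2.180) = 13.84 cm.
d_NH₃ = 44.0 − 13.84 = 30.2 cm.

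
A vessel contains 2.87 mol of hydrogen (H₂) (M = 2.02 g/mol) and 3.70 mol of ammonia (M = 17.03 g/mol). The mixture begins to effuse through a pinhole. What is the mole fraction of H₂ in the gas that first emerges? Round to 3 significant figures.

0.693

The effusion rate of species i is ∝ p_i/√M_i ∝ n_i/√M_i.
x_H₂(eff) = (n_H₂/√M_H₂) / (n_H₂/√M_H₂ + n_NH₃/√M_NH₃)
= (2.87/√2.02) / (2.87/√2.02 + 3.70/√17.03) = 2.019/(2.019 + 0.8966) = 0.693.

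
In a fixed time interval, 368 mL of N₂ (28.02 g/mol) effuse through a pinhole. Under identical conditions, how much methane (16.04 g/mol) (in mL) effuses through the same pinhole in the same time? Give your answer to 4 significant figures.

Since effusion rate ∝ 1/√M, rate_CH₄/rate_N₂ = √(M_N₂/M_CH₄) = √(28.02/16.04) = √1.747 = 1.322.
So the volume for CH₄ is 368 × 1.322 = 486.4 mL.

486.4 mL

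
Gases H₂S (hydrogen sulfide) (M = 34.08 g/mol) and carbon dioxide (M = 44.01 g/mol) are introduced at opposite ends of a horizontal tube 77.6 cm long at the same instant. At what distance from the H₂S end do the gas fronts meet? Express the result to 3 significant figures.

The fronts meet when d_H₂S + d_CO₂ = L with d_H₂S/d_CO₂ = √(M_CO₂/M_H₂S) (Graham's law). Here √(M_CO₂/M_H₂S) = √(44.01/34.08) = 1.136.
With d_H₂S + d_CO₂ = 77.6 cm, d_CO₂ = 77.6/(1 + 1.136) = 36.32 cm.
d_H₂S = 77.6 − 36.32 = 41.3 cm.

41.3 cm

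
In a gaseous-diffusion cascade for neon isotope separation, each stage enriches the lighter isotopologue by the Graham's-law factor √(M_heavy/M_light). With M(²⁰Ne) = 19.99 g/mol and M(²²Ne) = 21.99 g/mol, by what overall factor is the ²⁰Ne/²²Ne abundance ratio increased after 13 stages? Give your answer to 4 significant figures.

After 13 stages the ratio has grown by (√(21.99/19.99))^13 = (21.99/19.99)^(13/2).
= 1.10005^(13/2) = 1.859.

1.859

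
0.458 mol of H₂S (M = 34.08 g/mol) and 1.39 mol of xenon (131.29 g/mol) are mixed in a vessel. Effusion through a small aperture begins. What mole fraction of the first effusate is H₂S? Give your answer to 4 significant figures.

Rate_i ∝ x_i/√M_i (Graham's law weighted by mole fraction), so the effusate composition follows n_i/√M_i.
So x_H₂S in the escaping gas = (n_H₂S/√M_H₂S) / Σ(n_i/√M_i)
= (0.458/√34.08) / (0.458/√34.08 + 1.39/√131.29) = 0.07845/(0.07845 + 0.1213) = 0.3927.

0.3927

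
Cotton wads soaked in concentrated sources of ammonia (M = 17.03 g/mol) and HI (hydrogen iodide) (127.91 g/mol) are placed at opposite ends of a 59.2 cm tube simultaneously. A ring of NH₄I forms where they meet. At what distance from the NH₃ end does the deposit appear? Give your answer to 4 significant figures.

43.37 cm

In equal time, each gas travels a distance ∝ its rate ∝ 1/√M, so d_NH₃/d_HI = √(M_HI/M_NH₃) = √(127.91/17.03) = 2.741.
With d_NH₃ + d_HI = 59.2 cm, d_HI = 59.2/(1 + 2.741) = 15.83 cm.
d_NH₃ = 59.2 − 15.83 = 43.37 cm.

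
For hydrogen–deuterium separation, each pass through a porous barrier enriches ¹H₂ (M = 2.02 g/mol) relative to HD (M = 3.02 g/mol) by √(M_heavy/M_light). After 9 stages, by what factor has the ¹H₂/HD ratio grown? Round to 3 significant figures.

After 9 stages the ratio has grown by (√(3.02/2.02))^9 = (3.02/2.02)^(9/2).
= 1.49505^(9/2) = 6.11.

6.11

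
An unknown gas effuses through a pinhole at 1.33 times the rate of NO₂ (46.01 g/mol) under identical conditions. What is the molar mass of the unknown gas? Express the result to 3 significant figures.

Graham's law gives rate_X/rate_NO₂ = √(M_NO₂/M_X).
1.33 = √(46.01/M_X)
M_X = 46.01 / 1.33² = 46.01 / 1.769 = 26.0 g/mol

26.0 g/mol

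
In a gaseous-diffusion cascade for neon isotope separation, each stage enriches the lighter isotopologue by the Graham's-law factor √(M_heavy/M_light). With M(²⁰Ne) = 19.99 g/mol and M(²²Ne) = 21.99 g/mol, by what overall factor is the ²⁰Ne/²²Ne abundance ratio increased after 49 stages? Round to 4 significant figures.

After 49 stages the ratio has grown by (√(21.99/19.99))^49 = (21.99/19.99)^(49/2).
= 1.10005^(49/2) = 10.34.

10.34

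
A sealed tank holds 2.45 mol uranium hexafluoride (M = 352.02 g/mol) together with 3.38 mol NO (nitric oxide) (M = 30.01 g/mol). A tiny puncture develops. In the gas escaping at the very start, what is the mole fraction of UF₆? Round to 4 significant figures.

0.1747

Effusion rate of each component ∝ n_i/√M_i (partial pressure × 1/√M).
Mole fraction of UF₆ in the effusate = (n_UF₆/√M_UF₆) / (n_UF₆/√M_UF₆ + n_NO/√M_NO)
= (2.45/√352.02) / (2.45/√352.02 + 3.38/√30.01) = 0.1306/(0.1306 + 0.6170) = 0.1747.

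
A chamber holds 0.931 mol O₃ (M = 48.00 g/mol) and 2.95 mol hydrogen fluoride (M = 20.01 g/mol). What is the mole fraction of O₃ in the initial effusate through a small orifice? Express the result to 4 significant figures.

Effusion rate of each component ∝ n_i/√M_i (partial pressure × 1/√M).
Mole fraction of O₃ in the effusate = (n_O₃/√M_O₃) / (n_O₃/√M_O₃ + n_HF/√M_HF)
= (0.931/√48.00) / (0.931/√48.00 + 2.95/√20.01) = 0.1344/(0.1344 + 0.6595) = 0.1693.

0.1693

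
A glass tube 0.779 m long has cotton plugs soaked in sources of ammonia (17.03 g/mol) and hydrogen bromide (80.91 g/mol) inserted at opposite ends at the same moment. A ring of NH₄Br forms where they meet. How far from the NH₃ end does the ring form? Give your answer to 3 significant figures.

0.534 m

The fronts meet when d_NH₃ + d_HBr = L with d_NH₃/d_HBr = √(M_HBr/M_NH₃) (Graham's law). Here √(M_HBr/M_NH₃) = √(80.91/17.03) = 2.180.
With d_NH₃ + d_HBr = 0.779 m, d_HBr = 0.779/(1 + 2.180) = 0.2450 m.
d_NH₃ = 0.779 − 0.2450 = 0.534 m.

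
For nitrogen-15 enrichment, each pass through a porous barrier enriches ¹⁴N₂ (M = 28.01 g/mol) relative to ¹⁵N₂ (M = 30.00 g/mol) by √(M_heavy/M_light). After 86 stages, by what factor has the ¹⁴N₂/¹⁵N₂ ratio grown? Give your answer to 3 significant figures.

Overall factor = α^86 with α = √(30.00/28.01), i.e. (30.00/28.01)^(86/2).
= 1.07105^43 = 19.1.

19.1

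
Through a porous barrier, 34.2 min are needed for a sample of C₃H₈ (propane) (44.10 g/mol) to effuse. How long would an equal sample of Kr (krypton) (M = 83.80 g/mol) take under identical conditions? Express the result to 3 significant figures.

47.1 min

From Graham's law, t_Kr/t_C₃H₈ = √(M_Kr/M_C₃H₈) = √(83.80/44.10) = √1.900 = 1.378.
So the time for Kr is 34.2 × 1.378 = 47.1 min.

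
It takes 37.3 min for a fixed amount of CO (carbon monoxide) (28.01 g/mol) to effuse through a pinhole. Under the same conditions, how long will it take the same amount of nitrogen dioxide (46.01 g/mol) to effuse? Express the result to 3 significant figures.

47.8 min

Using Graham's law: t_NO₂/t_CO = √(M_NO₂/M_CO) = √(46.01/28.01) = √1.643 = 1.282.
So the time for NO₂ is 37.3 × 1.282 = 47.8 min.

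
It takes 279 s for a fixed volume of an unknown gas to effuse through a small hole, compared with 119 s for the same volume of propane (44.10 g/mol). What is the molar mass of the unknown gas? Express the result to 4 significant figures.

242.4 g/mol

By Graham's law, t_X/t_C₃H₈ = √(M_X/M_C₃H₈).
279/119 = 2.345 = √(M_X/44.10)
M_X = 44.10 × 2.345² = 44.10 × 5.497 = 242.4 g/mol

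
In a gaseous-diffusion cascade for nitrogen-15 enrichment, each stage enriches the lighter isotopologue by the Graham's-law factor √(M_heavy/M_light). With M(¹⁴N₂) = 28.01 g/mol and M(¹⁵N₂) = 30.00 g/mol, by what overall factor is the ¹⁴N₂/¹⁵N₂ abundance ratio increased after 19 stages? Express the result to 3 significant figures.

After 19 stages the ratio has grown by (√(30.00/28.01))^19 = (30.00/28.01)^(19/2).
= 1.07105^(19/2) = 1.92.

1.92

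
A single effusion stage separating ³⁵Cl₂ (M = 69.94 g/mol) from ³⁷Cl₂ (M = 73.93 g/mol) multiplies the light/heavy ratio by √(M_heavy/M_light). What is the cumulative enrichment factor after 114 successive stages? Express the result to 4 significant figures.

Each stage multiplies the ratio by α = √(73.93/69.94), so after 114 stages the overall factor is α^114 = (73.93/69.94)^(114/2).
= 1.05705^57 = 23.63.

23.63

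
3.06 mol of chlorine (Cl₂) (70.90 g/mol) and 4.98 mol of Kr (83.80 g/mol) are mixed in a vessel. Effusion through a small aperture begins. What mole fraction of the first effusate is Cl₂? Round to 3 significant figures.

Rate_i ∝ x_i/√M_i (Graham's law weighted by mole fraction), so the effusate composition follows n_i/√M_i.
Mole fraction of Cl₂ in the effusate = (n_Cl₂/√M_Cl₂) / (n_Cl₂/√M_Cl₂ + n_Kr/√M_Kr)
= (3.06/√70.90) / (3.06/√70.90 + 4.98/√83.80) = 0.3634/(0.3634 + 0.5440) = 0.400.

0.400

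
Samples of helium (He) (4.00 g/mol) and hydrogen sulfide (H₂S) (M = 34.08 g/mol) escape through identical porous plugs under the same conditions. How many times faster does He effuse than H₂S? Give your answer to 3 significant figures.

2.92

Using Graham's law: rate_He/rate_H₂S = √(M_H₂S/M_He) = √(34.08/4.00) = √8.520 = 2.92.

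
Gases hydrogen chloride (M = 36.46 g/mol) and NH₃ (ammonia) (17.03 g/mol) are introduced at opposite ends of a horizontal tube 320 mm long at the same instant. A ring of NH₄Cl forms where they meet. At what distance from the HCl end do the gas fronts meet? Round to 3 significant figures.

The fronts meet when d_HCl + d_NH₃ = L with d_HCl/d_NH₃ = √(M_NH₃/M_HCl) (Graham's law). Here √(M_NH₃/M_HCl) = √(17.03/36.46) = 0.6834.
With d_HCl + d_NH₃ = 320 mm, d_NH₃ = 320/(1 + 0.6834) = 190.1 mm.
d_HCl = 320 − 190.1 = 130 mm.

130 mm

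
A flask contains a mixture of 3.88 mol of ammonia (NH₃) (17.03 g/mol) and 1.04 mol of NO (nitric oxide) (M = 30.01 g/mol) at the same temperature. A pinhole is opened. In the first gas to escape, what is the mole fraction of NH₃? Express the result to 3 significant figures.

Effusion rate of each component ∝ n_i/√M_i (partial pressure × 1/√M).
x_NH₃(eff) = (n_NH₃/√M_NH₃) / (n_NH₃/√M_NH₃ + n_NO/√M_NO)
= (3.88/√17.03) / (3.88/√17.03 + 1.04/√30.01) = 0.9402/(0.9402 + 0.1898) = 0.832.

0.832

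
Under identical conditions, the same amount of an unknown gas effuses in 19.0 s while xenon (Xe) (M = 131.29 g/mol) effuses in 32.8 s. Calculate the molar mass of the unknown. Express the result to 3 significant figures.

From Graham's law, t_X/t_Xe = √(M_X/M_Xe).
19.0/32.8 = 0.5793 = √(M_X/131.29)
M_X = 131.29 × 0.5793² = 131.29 × 0.3356 = 44.1 g/mol

44.1 g/mol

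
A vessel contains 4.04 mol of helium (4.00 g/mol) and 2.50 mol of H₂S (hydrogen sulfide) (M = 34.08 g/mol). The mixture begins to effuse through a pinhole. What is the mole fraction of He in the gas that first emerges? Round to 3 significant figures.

Rate_i ∝ x_i/√M_i (Graham's law weighted by mole fraction), so the effusate composition follows n_i/√M_i.
Mole fraction of He in the effusate = (n_He/√M_He) / (n_He/√M_He + n_H₂S/√M_H₂S)
= (4.04/√4.00) / (4.04/√4.00 + 2.50/√34.08) = 2.020/(2.020 + 0.4282) = 0.825.

0.825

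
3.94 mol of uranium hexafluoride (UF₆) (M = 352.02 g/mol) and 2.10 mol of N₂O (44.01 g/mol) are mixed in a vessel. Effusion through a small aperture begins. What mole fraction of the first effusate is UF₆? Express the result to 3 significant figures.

0.399

Effusion rate of each component ∝ n_i/√M_i (partial pressure × 1/√M).
Mole fraction of UF₆ in the effusate = (n_UF₆/√M_UF₆) / (n_UF₆/√M_UF₆ + n_N₂O/√M_N₂O)
= (3.94/√352.02) / (3.94/√352.02 + 2.10/√44.01) = 0.2100/(0.2100 + 0.3166) = 0.399.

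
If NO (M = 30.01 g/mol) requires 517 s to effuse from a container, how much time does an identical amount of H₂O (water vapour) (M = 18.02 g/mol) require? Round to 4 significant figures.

From Graham's law, t_H₂O/t_NO = √(M_H₂O/M_NO) = √(18.02/30.01) = √0.6005 = 0.7749.
So the time for H₂O is 517 × 0.7749 = 400.6 s.

400.6 s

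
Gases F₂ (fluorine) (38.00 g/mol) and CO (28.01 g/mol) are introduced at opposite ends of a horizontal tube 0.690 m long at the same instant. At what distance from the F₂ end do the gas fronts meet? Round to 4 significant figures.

Distances travelled in equal time are proportional to diffusion rates, so d_F₂/d_CO = √(M_CO/M_F₂) = √(28.01/38.00) = 0.8585.
With d_F₂ + d_CO = 0.690 m, d_CO = 0.690/(1 + 0.8585) = 0.3713 m.
d_F₂ = 0.690 − 0.3713 = 0.3187 m.

0.3187 m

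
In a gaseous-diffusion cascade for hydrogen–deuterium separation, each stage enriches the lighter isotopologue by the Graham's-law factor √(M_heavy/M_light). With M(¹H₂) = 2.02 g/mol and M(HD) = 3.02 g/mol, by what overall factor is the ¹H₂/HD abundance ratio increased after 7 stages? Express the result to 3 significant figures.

Overall factor = α^7 with α = √(3.02/2.02), i.e. (3.02/2.02)^(7/2).
= 1.49505^(7/2) = 4.09.

4.09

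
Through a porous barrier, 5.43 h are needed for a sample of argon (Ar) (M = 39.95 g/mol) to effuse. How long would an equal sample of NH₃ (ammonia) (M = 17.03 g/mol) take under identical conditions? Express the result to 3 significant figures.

Graham's law gives t_NH₃/t_Ar = √(M_NH₃/M_Ar) = √(17.03/39.95) = √0.4263 = 0.6529.
So the time for NH₃ is 5.43 × 0.6529 = 3.55 h.

3.55 h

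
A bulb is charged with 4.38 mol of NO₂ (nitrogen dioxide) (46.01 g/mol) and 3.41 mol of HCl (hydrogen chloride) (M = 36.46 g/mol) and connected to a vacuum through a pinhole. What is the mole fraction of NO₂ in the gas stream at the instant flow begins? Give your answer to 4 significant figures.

Effusion rate of each component ∝ n_i/√M_i (partial pressure × 1/√M).
So x_NO₂ in the escaping gas = (n_NO₂/√M_NO₂) / Σ(n_i/√M_i)
= (4.38/√46.01) / (4.38/√46.01 + 3.41/√36.46) = 0.6457/(0.6457 + 0.5647) = 0.5335.

0.5335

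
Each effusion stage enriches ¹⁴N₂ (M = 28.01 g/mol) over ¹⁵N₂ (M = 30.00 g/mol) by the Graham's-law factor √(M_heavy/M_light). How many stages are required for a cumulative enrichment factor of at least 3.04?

Single-stage factor α = √(30.00/28.01), so ln α = ½ ln(1.07105) = 0.03432.
Need α^N ≥ 3.04 ⇒ N ≥ ln(3.04) / ln α = 1.112 / 0.03432 = 32.40.
So at least 33 stages are needed.

33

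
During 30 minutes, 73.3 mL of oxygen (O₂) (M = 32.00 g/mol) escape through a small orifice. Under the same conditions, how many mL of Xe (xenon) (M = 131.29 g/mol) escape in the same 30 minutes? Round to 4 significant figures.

By Graham's law, rate_Xe/rate_O₂ = √(M_O₂/M_Xe) = √(32.00/131.29) = √0.2437 = 0.4937.
So the volume for Xe is 73.3 × 0.4937 = 36.19 mL.

36.19 mL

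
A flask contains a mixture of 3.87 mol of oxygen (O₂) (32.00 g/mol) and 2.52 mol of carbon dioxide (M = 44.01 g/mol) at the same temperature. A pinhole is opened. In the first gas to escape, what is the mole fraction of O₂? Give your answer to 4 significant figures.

The effusion rate of species i is ∝ p_i/√M_i ∝ n_i/√M_i.
So x_O₂ in the escaping gas = (n_O₂/√M_O₂) / Σ(n_i/√M_i)
= (3.87/√32.00) / (3.87/√32.00 + 2.52/√44.01) = 0.6841/(0.6841 + 0.3799) = 0.6430.

0.6430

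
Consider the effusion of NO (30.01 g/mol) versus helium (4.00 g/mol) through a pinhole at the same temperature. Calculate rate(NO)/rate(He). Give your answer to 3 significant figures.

0.365

Graham's law gives rate_NO/rate_He = √(M_He/M_NO) = √(4.00/30.01) = √0.1333 = 0.365.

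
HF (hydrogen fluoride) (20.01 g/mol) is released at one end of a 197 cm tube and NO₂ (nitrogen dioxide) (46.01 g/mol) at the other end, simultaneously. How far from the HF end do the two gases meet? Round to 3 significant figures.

Distances travelled in equal time are proportional to diffusion rates, so d_HF/d_NO₂ = √(M_NO₂/M_HF) = √(46.01/20.01) = 1.516.
With d_HF + d_NO₂ = 197 cm, d_NO₂ = 197/(1 + 1.516) = 78.29 cm.
d_HF = 197 − 78.29 = 119 cm.

119 cm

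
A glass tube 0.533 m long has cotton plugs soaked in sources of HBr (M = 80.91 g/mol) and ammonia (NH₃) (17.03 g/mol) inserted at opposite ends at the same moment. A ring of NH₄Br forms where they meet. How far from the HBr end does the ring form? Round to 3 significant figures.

The fronts meet when d_HBr + d_NH₃ = L with d_HBr/d_NH₃ = √(M_NH₃/M_HBr) (Graham's law). Here √(M_NH₃/M_HBr) = √(17.03/80.91) = 0.4588.
With d_HBr + d_NH₃ = 0.533 m, d_NH₃ = 0.533/(1 + 0.4588) = 0.3654 m.
d_HBr = 0.533 − 0.3654 = 0.168 m.

0.168 m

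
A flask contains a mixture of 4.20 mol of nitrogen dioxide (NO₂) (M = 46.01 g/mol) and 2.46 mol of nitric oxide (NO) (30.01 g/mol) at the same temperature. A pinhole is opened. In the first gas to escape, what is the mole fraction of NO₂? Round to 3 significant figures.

Effusion rate of each component ∝ n_i/√M_i (partial pressure × 1/√M).
Mole fraction of NO₂ in the effusate = (n_NO₂/√M_NO₂) / (n_NO₂/√M_NO₂ + n_NO/√M_NO)
= (4.20/√46.01) / (4.20/√46.01 + 2.46/√30.01) = 0.6192/(0.6192 + 0.4491) = 0.580.

0.580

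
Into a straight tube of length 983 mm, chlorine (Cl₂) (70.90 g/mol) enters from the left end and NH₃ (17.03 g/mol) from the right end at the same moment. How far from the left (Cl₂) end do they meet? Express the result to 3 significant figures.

323 mm

Distances travelled in equal time are proportional to diffusion rates, so d_Cl₂/d_NH₃ = √(M_NH₃/M_Cl₂) = √(17.03/70.90) = 0.4901.
With d_Cl₂ + d_NH₃ = 983 mm, d_NH₃ = 983/(1 + 0.4901) = 659.7 mm.
d_Cl₂ = 983 − 659.7 = 323 mm.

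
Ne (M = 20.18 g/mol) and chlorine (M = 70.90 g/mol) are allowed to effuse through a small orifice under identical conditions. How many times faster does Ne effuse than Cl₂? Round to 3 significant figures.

1.87

Since effusion rate ∝ 1/√M, rate_Ne/rate_Cl₂ = √(M_Cl₂/M_Ne) = √(70.90/20.18) = √3.513 = 1.87.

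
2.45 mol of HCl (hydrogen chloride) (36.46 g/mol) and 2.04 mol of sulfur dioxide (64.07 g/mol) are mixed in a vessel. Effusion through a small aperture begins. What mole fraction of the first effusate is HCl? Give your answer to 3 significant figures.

Rate_i ∝ x_i/√M_i (Graham's law weighted by mole fraction), so the effusate composition follows n_i/√M_i.
Mole fraction of HCl in the effusate = (n_HCl/√M_HCl) / (n_HCl/√M_HCl + n_SO₂/√M_SO₂)
= (2.45/√36.46) / (2.45/√36.46 + 2.04/√64.07) = 0.4057/(0.4057 + 0.2549) = 0.614.

0.614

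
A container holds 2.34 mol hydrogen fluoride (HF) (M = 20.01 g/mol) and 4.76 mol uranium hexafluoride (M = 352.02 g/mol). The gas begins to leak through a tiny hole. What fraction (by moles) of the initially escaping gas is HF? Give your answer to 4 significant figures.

0.6734

The effusion rate of species i is ∝ p_i/√M_i ∝ n_i/√M_i.
So x_HF in the escaping gas = (n_HF/√M_HF) / Σ(n_i/√M_i)
= (2.34/√20.01) / (2.34/√20.01 + 4.76/√352.02) = 0.5231/(0.5231 + 0.2537) = 0.6734.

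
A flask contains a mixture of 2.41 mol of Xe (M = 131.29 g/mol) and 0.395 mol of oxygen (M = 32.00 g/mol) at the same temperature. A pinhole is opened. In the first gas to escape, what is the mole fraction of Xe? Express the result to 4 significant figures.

0.7508

Each component's effusion rate ∝ (its partial pressure)·(1/√M) ∝ n_i/√M_i.
x_Xe(eff) = (n_Xe/√M_Xe) / (n_Xe/√M_Xe + n_O₂/√M_O₂)
= (2.41/√131.29) / (2.41/√131.29 + 0.395/√32.00) = 0.2103/(0.2103 + 0.06983) = 0.7508.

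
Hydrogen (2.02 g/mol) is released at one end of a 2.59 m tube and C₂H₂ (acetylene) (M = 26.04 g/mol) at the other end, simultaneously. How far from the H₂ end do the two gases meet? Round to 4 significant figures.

In equal time, each gas travels a distance ∝ its rate ∝ 1/√M, so d_H₂/d_C₂H₂ = √(M_C₂H₂/M_H₂) = √(26.04/2.02) = 3.590.
With d_H₂ + d_C₂H₂ = 2.59 m, d_C₂H₂ = 2.59/(1 + 3.590) = 0.5642 m.
d_H₂ = 2.59 − 0.5642 = 2.026 m.

2.026 m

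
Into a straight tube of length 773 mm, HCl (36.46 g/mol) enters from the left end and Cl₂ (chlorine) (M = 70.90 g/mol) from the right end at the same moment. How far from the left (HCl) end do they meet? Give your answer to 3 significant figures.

450 mm

Graham's law gives d_HCl/d_Cl₂ = rate_HCl/rate_Cl₂ = √(M_Cl₂/M_HCl) = √(70.90/36.46) = 1.394.
With d_HCl + d_Cl₂ = 773 mm, d_Cl₂ = 773/(1 + 1.394) = 322.8 mm.
d_HCl = 773 − 322.8 = 450 mm.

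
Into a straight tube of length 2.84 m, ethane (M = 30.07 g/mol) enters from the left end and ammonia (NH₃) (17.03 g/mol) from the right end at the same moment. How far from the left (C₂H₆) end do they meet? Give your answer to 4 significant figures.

In equal time, each gas travels a distance ∝ its rate ∝ 1/√M, so d_C₂H₆/d_NH₃ = √(M_NH₃/M_C₂H₆) = √(17.03/30.07) = 0.7526.
With d_C₂H₆ + d_NH₃ = 2.84 m, d_NH₃ = 2.84/(1 + 0.7526) = 1.620 m.
d_C₂H₆ = 2.84 − 1.620 = 1.220 m.

1.220 m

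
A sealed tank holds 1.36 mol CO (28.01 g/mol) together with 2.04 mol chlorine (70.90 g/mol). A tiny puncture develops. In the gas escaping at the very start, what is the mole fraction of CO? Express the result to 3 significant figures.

0.515

Rate_i ∝ x_i/√M_i (Graham's law weighted by mole fraction), so the effusate composition follows n_i/√M_i.
Mole fraction of CO in the effusate = (n_CO/√M_CO) / (n_CO/√M_CO + n_Cl₂/√M_Cl₂)
= (1.36/√28.01) / (1.36/√28.01 + 2.04/√70.90) = 0.2570/(0.2570 + 0.2423) = 0.515.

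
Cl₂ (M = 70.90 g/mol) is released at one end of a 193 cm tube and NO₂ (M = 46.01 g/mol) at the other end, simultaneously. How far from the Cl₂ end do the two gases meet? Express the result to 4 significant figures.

In equal time, each gas travels a distance ∝ its rate ∝ 1/√M, so d_Cl₂/d_NO₂ = √(M_NO₂/M_Cl₂) = √(46.01/70.90) = 0.8056.
With d_Cl₂ + d_NO₂ = 193 cm, d_NO₂ = 193/(1 + 0.8056) = 106.9 cm.
d_Cl₂ = 193 − 106.9 = 86.11 cm.

86.11 cm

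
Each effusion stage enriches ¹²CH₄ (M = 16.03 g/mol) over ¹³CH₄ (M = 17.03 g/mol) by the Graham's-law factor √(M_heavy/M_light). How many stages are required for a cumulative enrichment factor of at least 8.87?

73

Single-stage factor α = √(17.03/16.03), so ln α = ½ ln(1.06238) = 0.03026.
Need α^N ≥ 8.87 ⇒ N ≥ ln(8.87) / ln α = 2.183 / 0.03026 = 72.14.
So at least 73 stages are needed.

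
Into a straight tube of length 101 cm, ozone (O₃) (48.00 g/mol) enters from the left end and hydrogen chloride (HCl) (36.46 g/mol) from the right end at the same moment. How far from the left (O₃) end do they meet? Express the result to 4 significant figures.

47.03 cm

In equal time, each gas travels a distance ∝ its rate ∝ 1/√M, so d_O₃/d_HCl = √(M_HCl/M_O₃) = √(36.46/48.00) = 0.8715.
With d_O₃ + d_HCl = 101 cm, d_HCl = 101/(1 + 0.8715) = 53.97 cm.
d_O₃ = 101 − 53.97 = 47.03 cm.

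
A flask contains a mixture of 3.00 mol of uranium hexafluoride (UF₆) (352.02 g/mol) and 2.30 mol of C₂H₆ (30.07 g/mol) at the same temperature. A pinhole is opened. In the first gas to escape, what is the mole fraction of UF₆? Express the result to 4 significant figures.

0.2760

The effusion rate of species i is ∝ p_i/√M_i ∝ n_i/√M_i.
Mole fraction of UF₆ in the effusate = (n_UF₆/√M_UF₆) / (n_UF₆/√M_UF₆ + n_C₂H₆/√M_C₂H₆)
= (3.00/√352.02) / (3.00/√352.02 + 2.30/√30.07) = 0.1599/(0.1599 + 0.4194) = 0.2760.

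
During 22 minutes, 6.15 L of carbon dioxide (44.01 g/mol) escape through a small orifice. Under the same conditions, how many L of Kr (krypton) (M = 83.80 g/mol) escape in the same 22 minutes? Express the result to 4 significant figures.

4.457 L

From Graham's law, rate_Kr/rate_CO₂ = √(M_CO₂/M_Kr) = √(44.01/83.80) = √0.5252 = 0.7247.
So the volume for Kr is 6.15 × 0.7247 = 4.457 L.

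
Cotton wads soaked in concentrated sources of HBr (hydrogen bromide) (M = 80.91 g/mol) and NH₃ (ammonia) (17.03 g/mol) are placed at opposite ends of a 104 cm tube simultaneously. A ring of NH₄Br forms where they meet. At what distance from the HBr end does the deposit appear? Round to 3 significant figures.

The fronts meet when d_HBr + d_NH₃ = L with d_HBr/d_NH₃ = √(M_NH₃/M_HBr) (Graham's law). Here √(M_NH₃/M_HBr) = √(17.03/80.91) = 0.4588.
With d_HBr + d_NH₃ = 104 cm, d_NH₃ = 104/(1 + 0.4588) = 71.29 cm.
d_HBr = 104 − 71.29 = 32.7 cm.

32.7 cm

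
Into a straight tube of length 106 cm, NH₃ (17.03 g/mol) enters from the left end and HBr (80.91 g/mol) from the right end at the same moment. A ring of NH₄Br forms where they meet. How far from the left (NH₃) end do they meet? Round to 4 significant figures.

Graham's law gives d_NH₃/d_HBr = rate_NH₃/rate_HBr = √(M_HBr/M_NH₃) = √(80.91/17.03) = 2.180.
With d_NH₃ + d_HBr = 106 cm, d_HBr = 106/(1 + 2.180) = 33.34 cm.
d_NH₃ = 106 − 33.34 = 72.66 cm.

72.66 cm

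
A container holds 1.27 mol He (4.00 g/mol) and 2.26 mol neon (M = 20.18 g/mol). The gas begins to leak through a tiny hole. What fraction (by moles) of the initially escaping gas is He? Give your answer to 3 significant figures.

0.558

Each component's effusion rate ∝ (its partial pressure)·(1/√M) ∝ n_i/√M_i.
Mole fraction of He in the effusate = (n_He/√M_He) / (n_He/√M_He + n_Ne/√M_Ne)
= (1.27/√4.00) / (1.27/√4.00 + 2.26/√20.18) = 0.6350/(0.6350 + 0.5031) = 0.558.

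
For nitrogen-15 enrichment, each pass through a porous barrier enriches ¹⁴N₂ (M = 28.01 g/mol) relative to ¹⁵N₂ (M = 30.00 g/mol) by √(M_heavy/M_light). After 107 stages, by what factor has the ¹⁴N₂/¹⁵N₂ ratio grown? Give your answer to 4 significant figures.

39.33

The single-stage factor is √(M_heavy/M_light), so 107 stages give [√(30.00/28.01)]^107 = (30.00/28.01)^(107/2).
= 1.07105^(107/2) = 39.33.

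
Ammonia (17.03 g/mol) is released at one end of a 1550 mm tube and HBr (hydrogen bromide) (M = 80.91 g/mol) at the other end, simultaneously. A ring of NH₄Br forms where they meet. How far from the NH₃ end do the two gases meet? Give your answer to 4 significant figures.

1063 mm

Graham's law gives d_NH₃/d_HBr = rate_NH₃/rate_HBr = √(M_HBr/M_NH₃) = √(80.91/17.03) = 2.180.
With d_NH₃ + d_HBr = 1550 mm, d_HBr = 1550/(1 + 2.180) = 487.5 mm.
d_NH₃ = 1550 − 487.5 = 1063 mm.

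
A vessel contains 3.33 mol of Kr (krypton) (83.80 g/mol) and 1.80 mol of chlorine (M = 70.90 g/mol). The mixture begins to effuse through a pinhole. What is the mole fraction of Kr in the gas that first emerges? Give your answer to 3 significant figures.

0.630

Each component's effusion rate ∝ (its partial pressure)·(1/√M) ∝ n_i/√M_i.
Mole fraction of Kr in the effusate = (n_Kr/√M_Kr) / (n_Kr/√M_Kr + n_Cl₂/√M_Cl₂)
= (3.33/√83.80) / (3.33/√83.80 + 1.80/√70.90) = 0.3638/(0.3638 + 0.2138) = 0.630.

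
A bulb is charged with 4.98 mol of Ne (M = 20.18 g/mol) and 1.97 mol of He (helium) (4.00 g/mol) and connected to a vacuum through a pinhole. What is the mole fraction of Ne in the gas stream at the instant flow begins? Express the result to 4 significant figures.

Effusion rate of each component ∝ n_i/√M_i (partial pressure × 1/√M).
Mole fraction of Ne in the effusate = (n_Ne/√M_Ne) / (n_Ne/√M_Ne + n_He/√M_He)
= (4.98/√20.18) / (4.98/√20.18 + 1.97/√4.00) = 1.109/(1.109 + 0.9850) = 0.5295.

0.5295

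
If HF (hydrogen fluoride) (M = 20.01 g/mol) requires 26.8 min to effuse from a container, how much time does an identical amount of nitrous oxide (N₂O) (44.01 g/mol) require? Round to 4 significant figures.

39.75 min

By Graham's law, t_N₂O/t_HF = √(M_N₂O/M_HF) = √(44.01/20.01) = √2.199 = 1.483.
So the time for N₂O is 26.8 × 1.483 = 39.75 min.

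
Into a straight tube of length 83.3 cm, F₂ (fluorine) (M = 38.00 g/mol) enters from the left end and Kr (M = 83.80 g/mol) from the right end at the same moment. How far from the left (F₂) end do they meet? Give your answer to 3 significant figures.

49.8 cm

Distances travelled in equal time are proportional to diffusion rates, so d_F₂/d_Kr = √(M_Kr/M_F₂) = √(83.80/38.00) = 1.485.
With d_F₂ + d_Kr = 83.3 cm, d_Kr = 83.3/(1 + 1.485) = 33.52 cm.
d_F₂ = 83.3 − 33.52 = 49.8 cm.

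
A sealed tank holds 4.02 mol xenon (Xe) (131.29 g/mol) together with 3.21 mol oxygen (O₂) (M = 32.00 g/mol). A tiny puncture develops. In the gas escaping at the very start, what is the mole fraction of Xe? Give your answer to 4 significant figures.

0.3821

Rate_i ∝ x_i/√M_i (Graham's law weighted by mole fraction), so the effusate composition follows n_i/√M_i.
So x_Xe in the escaping gas = (n_Xe/√M_Xe) / Σ(n_i/√M_i)
= (4.02/√131.29) / (4.02/√131.29 + 3.21/√32.00) = 0.3508/(0.3508 + 0.5675) = 0.3821.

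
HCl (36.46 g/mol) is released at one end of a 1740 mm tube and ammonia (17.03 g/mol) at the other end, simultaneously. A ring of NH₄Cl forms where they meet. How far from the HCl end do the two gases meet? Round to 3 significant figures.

The fronts meet when d_HCl + d_NH₃ = L with d_HCl/d_NH₃ = √(M_NH₃/M_HCl) (Graham's law). Here √(M_NH₃/M_HCl) = √(17.03/36.46) = 0.6834.
With d_HCl + d_NH₃ = 1740 mm, d_NH₃ = 1740/(1 + 0.6834) = 1034 mm.
d_HCl = 1740 − 1034 = 706 mm.

706 mm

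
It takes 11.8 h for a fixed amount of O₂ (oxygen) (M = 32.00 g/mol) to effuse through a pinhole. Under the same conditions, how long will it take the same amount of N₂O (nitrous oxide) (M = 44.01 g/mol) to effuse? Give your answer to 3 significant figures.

Using Graham's law: t_N₂O/t_O₂ = √(M_N₂O/M_O₂) = √(44.01/32.00) = √1.375 = 1.173.
So the time for N₂O is 11.8 × 1.173 = 13.8 h.

13.8 h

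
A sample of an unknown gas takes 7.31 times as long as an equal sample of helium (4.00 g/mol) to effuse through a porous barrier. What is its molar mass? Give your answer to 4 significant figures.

213.7 g/mol

By Graham's law, t_X/t_He = √(M_X/M_He).
7.31 = √(M_X/4.00)
M_X = 4.00 × 7.31² = 4.00 × 53.44 = 213.7 g/mol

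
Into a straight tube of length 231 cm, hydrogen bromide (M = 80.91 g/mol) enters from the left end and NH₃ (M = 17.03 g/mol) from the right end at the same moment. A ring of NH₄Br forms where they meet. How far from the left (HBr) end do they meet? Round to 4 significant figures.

In equal time, each gas travels a distance ∝ its rate ∝ 1/√M, so d_HBr/d_NH₃ = √(M_NH₃/M_HBr) = √(17.03/80.91) = 0.4588.
With d_HBr + d_NH₃ = 231 cm, d_NH₃ = 231/(1 + 0.4588) = 158.4 cm.
d_HBr = 231 − 158.4 = 72.65 cm.

72.65 cm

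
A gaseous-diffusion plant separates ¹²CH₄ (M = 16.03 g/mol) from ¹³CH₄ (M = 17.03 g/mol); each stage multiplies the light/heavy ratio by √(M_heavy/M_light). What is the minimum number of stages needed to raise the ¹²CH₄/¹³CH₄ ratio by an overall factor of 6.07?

60

With α = √(17.03/16.03) per stage, ln α = ½ ln(1.06238) = 0.03026.
Need α^N ≥ 6.07 ⇒ N ≥ ln(6.07) / ln α = 1.803 / 0.03026 = 59.60.
Rounding up, N = 60 stages.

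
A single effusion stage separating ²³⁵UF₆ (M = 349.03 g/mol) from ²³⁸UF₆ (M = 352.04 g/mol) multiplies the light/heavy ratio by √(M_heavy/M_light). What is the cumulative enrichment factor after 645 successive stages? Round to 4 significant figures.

15.95

After 645 stages the ratio has grown by (√(352.04/349.03))^645 = (352.04/349.03)^(645/2).
= 1.00862^(645/2) = 15.95.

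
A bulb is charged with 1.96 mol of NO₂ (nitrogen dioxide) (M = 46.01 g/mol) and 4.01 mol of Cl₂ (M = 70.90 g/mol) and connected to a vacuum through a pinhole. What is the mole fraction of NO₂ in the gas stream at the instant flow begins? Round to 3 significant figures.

0.378

Each component's effusion rate ∝ (its partial pressure)·(1/√M) ∝ n_i/√M_i.
Mole fraction of NO₂ in the effusate = (n_NO₂/√M_NO₂) / (n_NO₂/√M_NO₂ + n_Cl₂/√M_Cl₂)
= (1.96/√46.01) / (1.96/√46.01 + 4.01/√70.90) = 0.2890/(0.2890 + 0.4762) = 0.378.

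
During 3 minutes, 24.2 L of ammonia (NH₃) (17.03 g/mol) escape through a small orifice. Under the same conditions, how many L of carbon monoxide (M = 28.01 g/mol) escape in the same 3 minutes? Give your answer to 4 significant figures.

18.87 L

Using Graham's law: rate_CO/rate_NH₃ = √(M_NH₃/M_CO) = √(17.03/28.01) = √0.6080 = 0.7797.
So the volume for CO is 24.2 × 0.7797 = 18.87 L.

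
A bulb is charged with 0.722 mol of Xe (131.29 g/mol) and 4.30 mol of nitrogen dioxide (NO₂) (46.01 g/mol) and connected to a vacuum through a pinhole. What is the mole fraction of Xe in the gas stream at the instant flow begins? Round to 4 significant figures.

0.09041

Rate_i ∝ x_i/√M_i (Graham's law weighted by mole fraction), so the effusate composition follows n_i/√M_i.
Mole fraction of Xe in the effusate = (n_Xe/√M_Xe) / (n_Xe/√M_Xe + n_NO₂/√M_NO₂)
= (0.722/√131.29) / (0.722/√131.29 + 4.30/√46.01) = 0.06301/(0.06301 + 0.6339) = 0.09041.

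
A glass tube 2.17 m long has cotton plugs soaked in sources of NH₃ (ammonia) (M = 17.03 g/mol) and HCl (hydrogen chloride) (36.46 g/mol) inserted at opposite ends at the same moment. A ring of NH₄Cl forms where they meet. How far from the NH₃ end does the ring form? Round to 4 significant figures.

1.289 m

The fronts meet when d_NH₃ + d_HCl = L with d_NH₃/d_HCl = √(M_HCl/M_NH₃) (Graham's law). Here √(M_HCl/M_NH₃) = √(36.46/17.03) = 1.463.
With d_NH₃ + d_HCl = 2.17 m, d_HCl = 2.17/(1 + 1.463) = 0.8810 m.
d_NH₃ = 2.17 − 0.8810 = 1.289 m.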